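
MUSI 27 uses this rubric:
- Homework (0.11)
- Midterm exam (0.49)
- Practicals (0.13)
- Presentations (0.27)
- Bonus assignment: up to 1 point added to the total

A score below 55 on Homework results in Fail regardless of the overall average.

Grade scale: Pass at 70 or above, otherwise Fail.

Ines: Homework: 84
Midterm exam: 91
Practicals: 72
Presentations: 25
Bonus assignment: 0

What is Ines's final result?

Homework score 84 ≥ 55: minimum met.
Weighted total:
  Homework 84 × 0.11 = 9.24
  Midterm exam 91 × 0.49 = 44.59
  Practicals 72 × 0.13 = 9.36
  Presentations 25 × 0.27 = 6.75
Sum = 69.94
Bonus assignment: 69.94 + 0 = 69.94
69.94 < 70 → Fail

Fail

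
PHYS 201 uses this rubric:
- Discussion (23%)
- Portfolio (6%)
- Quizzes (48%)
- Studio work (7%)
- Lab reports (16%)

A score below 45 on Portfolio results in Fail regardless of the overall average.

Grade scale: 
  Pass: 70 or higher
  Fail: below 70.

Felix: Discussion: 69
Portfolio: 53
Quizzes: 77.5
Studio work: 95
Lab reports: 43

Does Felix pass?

Fail

Portfolio score 53 ≥ 45: minimum met.
Weighted total:
  Discussion 69 × 0.23 = 15.87
  Portfolio 53 × 0.06 = 3.18
  Quizzes 77.5 × 0.48 = 37.2
  Studio work 95 × 0.07 = 6.65
  Lab reports 43 × 0.16 = 6.88
Sum = 69.78
69.78 < 70 → Fail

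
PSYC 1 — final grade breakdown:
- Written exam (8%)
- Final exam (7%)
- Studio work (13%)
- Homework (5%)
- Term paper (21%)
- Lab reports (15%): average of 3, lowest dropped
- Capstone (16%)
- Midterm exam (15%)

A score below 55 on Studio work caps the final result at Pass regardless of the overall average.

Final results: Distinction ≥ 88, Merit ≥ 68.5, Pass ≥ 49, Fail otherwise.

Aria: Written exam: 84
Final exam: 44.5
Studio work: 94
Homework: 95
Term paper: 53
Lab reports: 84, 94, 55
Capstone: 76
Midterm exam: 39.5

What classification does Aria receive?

Merit

Lab reports: drop 55 → average of remaining 2 = 178/2 = 89
Studio work score 94 ≥ 55: minimum met.
Weighted total:
  Written exam 84 × 0.08 = 6.72
  Final exam 44.5 × 0.07 = 3.115
  Studio work 94 × 0.13 = 12.22
  Homework 95 × 0.05 = 4.75
  Term paper 53 × 0.21 = 11.13
  Lab reports 89 × 0.15 = 13.35
  Capstone 76 × 0.16 = 12.16
  Midterm exam 39.5 × 0.15 = 5.925
Sum = 69.37
69.37 is ≥ 68.5 and < 88 → Merit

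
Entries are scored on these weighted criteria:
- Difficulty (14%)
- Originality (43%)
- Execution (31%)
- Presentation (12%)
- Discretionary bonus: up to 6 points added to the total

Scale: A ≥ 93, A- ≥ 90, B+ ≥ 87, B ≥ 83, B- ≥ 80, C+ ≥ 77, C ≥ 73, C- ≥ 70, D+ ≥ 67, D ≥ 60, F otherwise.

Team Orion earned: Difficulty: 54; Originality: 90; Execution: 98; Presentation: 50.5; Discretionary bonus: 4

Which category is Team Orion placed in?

B

Weighted total:
  Difficulty 54 × 0.14 = 7.56
  Originality 90 × 0.43 = 38.7
  Execution 98 × 0.31 = 30.38
  Presentation 50.5 × 0.12 = 6.06
Sum = 82.7
Discretionary bonus: 82.7 + 4 = 86.7
86.7 is ≥ 83 and < 87 → B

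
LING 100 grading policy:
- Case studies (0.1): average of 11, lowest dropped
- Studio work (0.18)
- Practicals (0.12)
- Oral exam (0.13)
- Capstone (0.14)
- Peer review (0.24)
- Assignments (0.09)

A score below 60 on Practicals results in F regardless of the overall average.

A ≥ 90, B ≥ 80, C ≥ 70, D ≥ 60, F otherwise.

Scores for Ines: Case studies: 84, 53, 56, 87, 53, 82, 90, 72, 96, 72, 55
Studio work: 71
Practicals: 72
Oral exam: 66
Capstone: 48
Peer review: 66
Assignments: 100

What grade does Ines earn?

Case studies: drop 53 → average of remaining 10 = 747/10 = 74.7
Practicals score 72 ≥ 60: minimum met.
Weighted total:
  Case studies 74.7 × 0.1 = 7.47
  Studio work 71 × 0.18 = 12.78
  Practicals 72 × 0.12 = 8.64
  Oral exam 66 × 0.13 = 8.58
  Capstone 48 × 0.14 = 6.72
  Peer review 66 × 0.24 = 15.84
  Assignments 100 × 0.09 = 9
Sum = 69.03
69.03 is ≥ 60 and < 70 → D

D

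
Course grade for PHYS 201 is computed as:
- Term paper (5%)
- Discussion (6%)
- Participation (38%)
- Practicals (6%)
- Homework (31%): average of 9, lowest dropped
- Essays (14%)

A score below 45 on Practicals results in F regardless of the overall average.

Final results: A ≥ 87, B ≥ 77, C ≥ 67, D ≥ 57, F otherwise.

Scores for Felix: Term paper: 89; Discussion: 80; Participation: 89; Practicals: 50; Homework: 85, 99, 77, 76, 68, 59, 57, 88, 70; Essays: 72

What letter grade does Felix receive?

Homework: drop 57 → average of remaining 8 = 622/8 = 77.75
Practicals score 50 ≥ 45: minimum met.
Weighted total:
  Term paper 89 × 0.05 = 4.45
  Discussion 80 × 0.06 = 4.8
  Participation 89 × 0.38 = 33.82
  Practicals 50 × 0.06 = 3
  Homework 77.75 × 0.31 = 24.1025
  Essays 72 × 0.14 = 10.08
Sum = 80.2525
80.2525 is ≥ 77 and < 87 → B

B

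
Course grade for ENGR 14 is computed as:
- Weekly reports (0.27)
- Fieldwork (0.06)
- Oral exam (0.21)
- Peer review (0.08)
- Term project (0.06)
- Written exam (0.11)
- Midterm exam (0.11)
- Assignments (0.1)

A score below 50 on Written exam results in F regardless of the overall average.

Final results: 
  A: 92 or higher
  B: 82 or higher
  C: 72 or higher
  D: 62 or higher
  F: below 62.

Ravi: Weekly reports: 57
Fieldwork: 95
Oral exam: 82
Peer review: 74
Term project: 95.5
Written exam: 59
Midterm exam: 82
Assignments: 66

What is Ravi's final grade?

Written exam score 59 ≥ 50: minimum met.
Weighted total:
  Weekly reports 57 × 0.27 = 15.39
  Fieldwork 95 × 0.06 = 5.7
  Oral exam 82 × 0.21 = 17.22
  Peer review 74 × 0.08 = 5.92
  Term project 95.5 × 0.06 = 5.73
  Written exam 59 × 0.11 = 6.49
  Midterm exam 82 × 0.11 = 9.02
  Assignments 66 × 0.1 = 6.6
Sum = 72.07
72.07 is ≥ 72 and < 82 → C

C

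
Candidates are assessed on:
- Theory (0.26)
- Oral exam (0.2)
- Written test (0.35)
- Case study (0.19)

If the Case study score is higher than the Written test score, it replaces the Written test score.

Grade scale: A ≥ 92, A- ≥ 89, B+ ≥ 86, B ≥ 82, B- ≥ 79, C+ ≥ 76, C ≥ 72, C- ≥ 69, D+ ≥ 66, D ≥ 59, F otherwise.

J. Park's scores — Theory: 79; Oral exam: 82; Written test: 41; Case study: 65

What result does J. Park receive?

Case study (65) > Written test (41), so Written test counts as 65.
Weighted total:
  Theory 79 × 0.26 = 20.54
  Oral exam 82 × 0.2 = 16.4
  Written test 65 × 0.35 = 22.75
  Case study 65 × 0.19 = 12.35
Sum = 72.04
72.04 is ≥ 72 and < 76 → C

C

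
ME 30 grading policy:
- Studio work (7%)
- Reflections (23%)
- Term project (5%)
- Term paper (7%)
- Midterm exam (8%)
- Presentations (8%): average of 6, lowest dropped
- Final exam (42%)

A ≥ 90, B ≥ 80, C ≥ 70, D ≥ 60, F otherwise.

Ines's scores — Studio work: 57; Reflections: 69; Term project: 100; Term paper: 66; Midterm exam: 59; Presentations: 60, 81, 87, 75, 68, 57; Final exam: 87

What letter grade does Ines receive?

Presentations: drop 57 → average of remaining 5 = 371/5 = 74.2
Weighted total:
  Studio work 57 × 0.07 = 3.99
  Reflections 69 × 0.23 = 15.87
  Term project 100 × 0.05 = 5
  Term paper 66 × 0.07 = 4.62
  Midterm exam 59 × 0.08 = 4.72
  Presentations 74.2 × 0.08 = 5.936
  Final exam 87 × 0.42 = 36.54
Sum = 76.676
76.676 is ≥ 70 and < 80 → C

C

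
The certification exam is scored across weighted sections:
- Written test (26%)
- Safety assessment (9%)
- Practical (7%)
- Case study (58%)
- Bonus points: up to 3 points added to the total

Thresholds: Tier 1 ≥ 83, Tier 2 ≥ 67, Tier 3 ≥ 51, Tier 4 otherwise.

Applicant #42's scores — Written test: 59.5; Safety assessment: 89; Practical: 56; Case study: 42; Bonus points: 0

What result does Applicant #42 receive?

Weighted total:
  Written test 59.5 × 0.26 = 15.47
  Safety assessment 89 × 0.09 = 8.01
  Practical 56 × 0.07 = 3.92
  Case study 42 × 0.58 = 24.36
Sum = 51.76
Bonus points: 51.76 + 0 = 51.76
51.76 is ≥ 51 and < 67 → Tier 3

Tier 3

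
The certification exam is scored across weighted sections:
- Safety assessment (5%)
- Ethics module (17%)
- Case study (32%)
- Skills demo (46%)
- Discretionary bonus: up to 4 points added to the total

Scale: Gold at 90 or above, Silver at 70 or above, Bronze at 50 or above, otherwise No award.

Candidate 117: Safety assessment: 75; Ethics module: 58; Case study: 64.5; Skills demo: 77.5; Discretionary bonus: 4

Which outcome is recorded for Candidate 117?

Weighted total:
  Safety assessment 75 × 0.05 = 3.75
  Ethics module 58 × 0.17 = 9.86
  Case study 64.5 × 0.32 = 20.64
  Skills demo 77.5 × 0.46 = 35.65
Sum = 69.9
Discretionary bonus: 69.9 + 4 = 73.9
73.9 is ≥ 70 and < 90 → Silver

Silver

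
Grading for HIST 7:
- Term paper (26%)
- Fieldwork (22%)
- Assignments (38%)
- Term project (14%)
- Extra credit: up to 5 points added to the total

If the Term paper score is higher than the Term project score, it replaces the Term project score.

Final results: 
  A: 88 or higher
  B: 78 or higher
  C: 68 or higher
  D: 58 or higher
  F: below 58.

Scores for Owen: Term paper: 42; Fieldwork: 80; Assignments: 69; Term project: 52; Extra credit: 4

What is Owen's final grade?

Term paper (42) ≤ Term project (52), so Term project stays at 52.
Weighted total:
  Term paper 42 × 0.26 = 10.92
  Fieldwork 80 × 0.22 = 17.6
  Assignments 69 × 0.38 = 26.22
  Term project 52 × 0.14 = 7.28
Sum = 62.02
Extra credit: 62.02 + 4 = 66.02
66.02 is ≥ 58 and < 68 → D

D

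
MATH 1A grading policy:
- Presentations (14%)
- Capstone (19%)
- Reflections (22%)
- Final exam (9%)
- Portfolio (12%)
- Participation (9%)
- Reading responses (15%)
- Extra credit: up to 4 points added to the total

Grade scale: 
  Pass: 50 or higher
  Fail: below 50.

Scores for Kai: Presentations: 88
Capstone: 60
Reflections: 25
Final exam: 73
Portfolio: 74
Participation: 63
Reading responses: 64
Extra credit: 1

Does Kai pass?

Pass

Weighted total:
  Presentations 88 × 0.14 = 12.32
  Capstone 60 × 0.19 = 11.4
  Reflections 25 × 0.22 = 5.5
  Final exam 73 × 0.09 = 6.57
  Portfolio 74 × 0.12 = 8.88
  Participation 63 × 0.09 = 5.67
  Reading responses 64 × 0.15 = 9.6
Sum = 59.94
Extra credit: 59.94 + 1 = 60.94
60.94 ≥ 50 → Pass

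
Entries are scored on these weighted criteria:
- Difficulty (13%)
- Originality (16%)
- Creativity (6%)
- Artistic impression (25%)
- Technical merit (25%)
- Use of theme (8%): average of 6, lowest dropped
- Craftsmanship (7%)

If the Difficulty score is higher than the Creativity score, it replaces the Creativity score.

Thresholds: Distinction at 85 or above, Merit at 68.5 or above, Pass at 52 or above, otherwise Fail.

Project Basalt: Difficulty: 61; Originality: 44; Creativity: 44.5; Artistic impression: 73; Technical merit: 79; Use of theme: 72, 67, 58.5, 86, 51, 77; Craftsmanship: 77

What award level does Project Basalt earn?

Pass

Use of theme: drop 51 → average of remaining 5 = 360.5/5 = 72.1
Difficulty (61) > Creativity (44.5), so Creativity counts as 61.
Weighted total:
  Difficulty 61 × 0.13 = 7.93
  Originality 44 × 0.16 = 7.04
  Creativity 61 × 0.06 = 3.66
  Artistic impression 73 × 0.25 = 18.25
  Technical merit 79 × 0.25 = 19.75
  Use of theme 72.1 × 0.08 = 5.768
  Craftsmanship 77 × 0.07 = 5.39
Sum = 67.788
67.788 is ≥ 52 and < 68.5 → Pass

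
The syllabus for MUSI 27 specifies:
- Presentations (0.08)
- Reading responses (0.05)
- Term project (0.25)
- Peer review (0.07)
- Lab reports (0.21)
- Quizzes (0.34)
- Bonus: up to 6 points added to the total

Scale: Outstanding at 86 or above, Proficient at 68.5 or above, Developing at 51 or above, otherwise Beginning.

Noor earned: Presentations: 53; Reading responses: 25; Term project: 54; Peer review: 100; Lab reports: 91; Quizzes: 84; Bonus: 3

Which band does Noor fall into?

Weighted total:
  Presentations 53 × 0.08 = 4.24
  Reading responses 25 × 0.05 = 1.25
  Term project 54 × 0.25 = 13.5
  Peer review 100 × 0.07 = 7
  Lab reports 91 × 0.21 = 19.11
  Quizzes 84 × 0.34 = 28.56
Sum = 73.66
Bonus: 73.66 + 3 = 76.66
76.66 is ≥ 68.5 and < 86 → Proficient

Proficient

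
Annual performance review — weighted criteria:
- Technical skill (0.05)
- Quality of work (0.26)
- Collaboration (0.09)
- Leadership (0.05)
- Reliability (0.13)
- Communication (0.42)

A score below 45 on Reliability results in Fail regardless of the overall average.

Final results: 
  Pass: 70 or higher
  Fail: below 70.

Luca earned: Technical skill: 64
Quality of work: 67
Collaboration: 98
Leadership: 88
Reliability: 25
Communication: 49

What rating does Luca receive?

Fail

Reliability score 25 < 45: minimum not met.
Weighted total:
  Technical skill 64 × 0.05 = 3.2
  Quality of work 67 × 0.26 = 17.42
  Collaboration 98 × 0.09 = 8.82
  Leadership 88 × 0.05 = 4.4
  Reliability 25 × 0.13 = 3.25
  Communication 49 × 0.42 = 20.58
Sum = 57.67
Because the Reliability minimum was not met, the result is Fail.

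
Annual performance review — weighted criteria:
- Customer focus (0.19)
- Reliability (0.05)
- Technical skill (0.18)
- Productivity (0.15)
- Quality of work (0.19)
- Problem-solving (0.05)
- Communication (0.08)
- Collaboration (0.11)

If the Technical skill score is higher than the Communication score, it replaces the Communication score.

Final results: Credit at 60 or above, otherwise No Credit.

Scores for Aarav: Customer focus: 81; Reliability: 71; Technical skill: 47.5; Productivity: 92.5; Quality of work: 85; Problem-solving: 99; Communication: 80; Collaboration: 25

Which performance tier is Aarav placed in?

Credit

Technical skill (47.5) ≤ Communication (80), so Communication stays at 80.
Weighted total:
  Customer focus 81 × 0.19 = 15.39
  Reliability 71 × 0.05 = 3.55
  Technical skill 47.5 × 0.18 = 8.55
  Productivity 92.5 × 0.15 = 13.875
  Quality of work 85 × 0.19 = 16.15
  Problem-solving 99 × 0.05 = 4.95
  Communication 80 × 0.08 = 6.4
  Collaboration 25 × 0.11 = 2.75
Sum = 71.615
71.615 ≥ 60 → Credit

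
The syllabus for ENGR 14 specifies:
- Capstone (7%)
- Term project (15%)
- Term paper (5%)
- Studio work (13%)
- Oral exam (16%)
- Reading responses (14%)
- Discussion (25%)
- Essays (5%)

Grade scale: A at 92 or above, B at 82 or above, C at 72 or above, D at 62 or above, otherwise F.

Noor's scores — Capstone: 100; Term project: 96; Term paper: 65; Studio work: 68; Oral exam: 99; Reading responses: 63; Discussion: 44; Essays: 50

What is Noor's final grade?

D

Weighted total:
  Capstone 100 × 0.07 = 7
  Term project 96 × 0.15 = 14.4
  Term paper 65 × 0.05 = 3.25
  Studio work 68 × 0.13 = 8.84
  Oral exam 99 × 0.16 = 15.84
  Reading responses 63 × 0.14 = 8.82
  Discussion 44 × 0.25 = 11
  Essays 50 × 0.05 = 2.5
Sum = 71.65
71.65 is ≥ 62 and < 72 → D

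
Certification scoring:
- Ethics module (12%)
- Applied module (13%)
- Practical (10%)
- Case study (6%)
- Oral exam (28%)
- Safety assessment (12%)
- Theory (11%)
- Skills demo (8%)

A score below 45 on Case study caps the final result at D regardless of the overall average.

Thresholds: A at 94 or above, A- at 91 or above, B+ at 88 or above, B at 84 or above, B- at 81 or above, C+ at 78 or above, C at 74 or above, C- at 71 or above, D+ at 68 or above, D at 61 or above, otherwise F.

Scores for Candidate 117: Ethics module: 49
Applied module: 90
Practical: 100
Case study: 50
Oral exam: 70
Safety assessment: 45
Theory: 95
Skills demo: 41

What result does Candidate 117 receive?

Case study score 50 ≥ 45: minimum met.
Weighted total:
  Ethics module 49 × 0.12 = 5.88
  Applied module 90 × 0.13 = 11.7
  Practical 100 × 0.1 = 10
  Case study 50 × 0.06 = 3
  Oral exam 70 × 0.28 = 19.6
  Safety assessment 45 × 0.12 = 5.4
  Theory 95 × 0.11 = 10.45
  Skills demo 41 × 0.08 = 3.28
Sum = 69.31
69.31 is ≥ 68 and < 71 → D+

D+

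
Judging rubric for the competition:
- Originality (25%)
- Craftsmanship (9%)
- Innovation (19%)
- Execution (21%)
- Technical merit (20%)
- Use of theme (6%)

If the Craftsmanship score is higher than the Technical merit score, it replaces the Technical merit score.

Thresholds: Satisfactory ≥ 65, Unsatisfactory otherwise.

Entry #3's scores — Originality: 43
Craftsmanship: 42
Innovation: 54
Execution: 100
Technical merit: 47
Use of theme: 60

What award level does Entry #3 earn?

Unsatisfactory

Craftsmanship (42) ≤ Technical merit (47), so Technical merit stays at 47.
Weighted total:
  Originality 43 × 0.25 = 10.75
  Craftsmanship 42 × 0.09 = 3.78
  Innovation 54 × 0.19 = 10.26
  Execution 100 × 0.21 = 21
  Technical merit 47 × 0.2 = 9.4
  Use of theme 60 × 0.06 = 3.6
Sum = 58.79
58.79 < 65 → Unsatisfactory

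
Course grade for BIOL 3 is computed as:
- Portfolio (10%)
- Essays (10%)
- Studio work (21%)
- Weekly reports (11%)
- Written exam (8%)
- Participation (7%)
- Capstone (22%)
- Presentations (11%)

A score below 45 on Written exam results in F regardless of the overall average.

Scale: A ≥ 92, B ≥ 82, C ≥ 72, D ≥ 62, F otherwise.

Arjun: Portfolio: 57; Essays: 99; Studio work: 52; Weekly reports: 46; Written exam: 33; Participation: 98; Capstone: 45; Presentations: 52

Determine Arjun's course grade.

F

Written exam score 33 < 45: minimum not met.
Weighted total:
  Portfolio 57 × 0.1 = 5.7
  Essays 99 × 0.1 = 9.9
  Studio work 52 × 0.21 = 10.92
  Weekly reports 46 × 0.11 = 5.06
  Written exam 33 × 0.08 = 2.64
  Participation 98 × 0.07 = 6.86
  Capstone 45 × 0.22 = 9.9
  Presentations 52 × 0.11 = 5.72
Sum = 56.7
Because the Written exam minimum was not met, the result is F.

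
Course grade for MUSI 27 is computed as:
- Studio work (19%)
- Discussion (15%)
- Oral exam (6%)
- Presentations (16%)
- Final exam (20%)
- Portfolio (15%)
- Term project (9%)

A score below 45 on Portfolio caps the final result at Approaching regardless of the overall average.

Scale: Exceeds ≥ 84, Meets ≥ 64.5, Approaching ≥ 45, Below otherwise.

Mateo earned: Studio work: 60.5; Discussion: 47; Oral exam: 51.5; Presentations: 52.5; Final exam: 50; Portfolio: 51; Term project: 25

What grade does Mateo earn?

Approaching

Portfolio score 51 ≥ 45: minimum met.
Weighted total:
  Studio work 60.5 × 0.19 = 11.495
  Discussion 47 × 0.15 = 7.05
  Oral exam 51.5 × 0.06 = 3.09
  Presentations 52.5 × 0.16 = 8.4
  Final exam 50 × 0.2 = 10
  Portfolio 51 × 0.15 = 7.65
  Term project 25 × 0.09 = 2.25
Sum = 49.935
49.935 is ≥ 45 and < 64.5 → Approaching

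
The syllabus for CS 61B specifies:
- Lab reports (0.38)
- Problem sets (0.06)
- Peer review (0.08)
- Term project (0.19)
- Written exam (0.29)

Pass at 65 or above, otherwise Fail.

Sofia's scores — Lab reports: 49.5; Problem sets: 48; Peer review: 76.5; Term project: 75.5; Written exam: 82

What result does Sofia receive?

Pass

Weighted total:
  Lab reports 49.5 × 0.38 = 18.81
  Problem sets 48 × 0.06 = 2.88
  Peer review 76.5 × 0.08 = 6.12
  Term project 75.5 × 0.19 = 14.345
  Written exam 82 × 0.29 = 23.78
Sum = 65.935
65.935 ≥ 65 → Pass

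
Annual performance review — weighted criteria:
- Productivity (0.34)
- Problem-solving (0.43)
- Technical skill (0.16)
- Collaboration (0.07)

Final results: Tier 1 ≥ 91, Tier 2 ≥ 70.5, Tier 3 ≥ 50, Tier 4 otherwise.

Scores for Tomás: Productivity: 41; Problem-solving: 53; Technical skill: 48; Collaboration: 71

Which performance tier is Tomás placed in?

Weighted total:
  Productivity 41 × 0.34 = 13.94
  Problem-solving 53 × 0.43 = 22.79
  Technical skill 48 × 0.16 = 7.68
  Collaboration 71 × 0.07 = 4.97
Sum = 49.38
49.38 < 50 → Tier 4

Tier 4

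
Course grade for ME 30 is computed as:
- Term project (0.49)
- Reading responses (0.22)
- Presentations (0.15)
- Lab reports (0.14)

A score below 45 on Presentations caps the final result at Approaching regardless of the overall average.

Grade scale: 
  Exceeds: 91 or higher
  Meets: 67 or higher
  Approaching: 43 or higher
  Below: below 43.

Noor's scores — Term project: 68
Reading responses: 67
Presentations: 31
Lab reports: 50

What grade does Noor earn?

Presentations score 31 < 45: minimum not met.
Weighted total:
  Term project 68 × 0.49 = 33.32
  Reading responses 67 × 0.22 = 14.74
  Presentations 31 × 0.15 = 4.65
  Lab reports 50 × 0.14 = 7
Sum = 59.71
59.71 would be Approaching; cap at Approaching applies → Approaching.

Approaching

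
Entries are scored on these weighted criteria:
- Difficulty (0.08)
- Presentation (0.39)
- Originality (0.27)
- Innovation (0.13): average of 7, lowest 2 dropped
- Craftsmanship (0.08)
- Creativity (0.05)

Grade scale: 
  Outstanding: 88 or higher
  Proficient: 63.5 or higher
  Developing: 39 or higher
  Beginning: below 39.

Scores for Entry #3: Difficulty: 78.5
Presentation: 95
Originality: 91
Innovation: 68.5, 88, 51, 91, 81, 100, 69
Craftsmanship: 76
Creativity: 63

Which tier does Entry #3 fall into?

Innovation: drop 51, 68.5 → average of remaining 5 = 429/5 = 85.8
Weighted total:
  Difficulty 78.5 × 0.08 = 6.28
  Presentation 95 × 0.39 = 37.05
  Originality 91 × 0.27 = 24.57
  Innovation 85.8 × 0.13 = 11.154
  Craftsmanship 76 × 0.08 = 6.08
  Creativity 63 × 0.05 = 3.15
Sum = 88.284
88.284 ≥ 88 → Outstanding

Outstanding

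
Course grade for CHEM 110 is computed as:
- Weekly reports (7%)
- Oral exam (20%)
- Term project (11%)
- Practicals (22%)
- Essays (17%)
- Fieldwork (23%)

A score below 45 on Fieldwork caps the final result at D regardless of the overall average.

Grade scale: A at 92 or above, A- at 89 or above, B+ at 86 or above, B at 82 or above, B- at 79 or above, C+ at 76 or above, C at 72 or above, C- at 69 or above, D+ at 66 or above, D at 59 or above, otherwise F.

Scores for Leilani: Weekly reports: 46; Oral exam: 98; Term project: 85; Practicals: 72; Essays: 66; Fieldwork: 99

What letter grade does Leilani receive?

Fieldwork score 99 ≥ 45: minimum met.
Weighted total:
  Weekly reports 46 × 0.07 = 3.22
  Oral exam 98 × 0.2 = 19.6
  Term project 85 × 0.11 = 9.35
  Practicals 72 × 0.22 = 15.84
  Essays 66 × 0.17 = 11.22
  Fieldwork 99 × 0.23 = 22.77
Sum = 82
82 is ≥ 82 and < 86 → B

B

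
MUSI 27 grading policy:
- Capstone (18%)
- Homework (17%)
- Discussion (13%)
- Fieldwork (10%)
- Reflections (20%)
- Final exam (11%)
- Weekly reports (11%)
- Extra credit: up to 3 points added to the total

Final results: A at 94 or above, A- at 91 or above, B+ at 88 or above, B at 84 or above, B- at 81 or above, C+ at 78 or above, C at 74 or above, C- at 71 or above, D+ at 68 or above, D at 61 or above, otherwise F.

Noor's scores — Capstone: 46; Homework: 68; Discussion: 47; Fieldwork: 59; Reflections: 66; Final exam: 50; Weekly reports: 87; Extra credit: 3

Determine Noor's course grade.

D

Weighted total:
  Capstone 46 × 0.18 = 8.28
  Homework 68 × 0.17 = 11.56
  Discussion 47 × 0.13 = 6.11
  Fieldwork 59 × 0.1 = 5.9
  Reflections 66 × 0.2 = 13.2
  Final exam 50 × 0.11 = 5.5
  Weekly reports 87 × 0.11 = 9.57
Sum = 60.12
Extra credit: 60.12 + 3 = 63.12
63.12 is ≥ 61 and < 68 → D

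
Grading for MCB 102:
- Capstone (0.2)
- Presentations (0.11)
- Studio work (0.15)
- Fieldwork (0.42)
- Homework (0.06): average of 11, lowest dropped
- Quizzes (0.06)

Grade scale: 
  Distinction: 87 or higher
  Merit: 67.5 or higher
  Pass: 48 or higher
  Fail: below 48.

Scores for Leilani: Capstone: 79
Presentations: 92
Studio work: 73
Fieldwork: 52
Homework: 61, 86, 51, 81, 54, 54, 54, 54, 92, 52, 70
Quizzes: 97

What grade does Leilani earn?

Homework: drop 51 → average of remaining 10 = 658/10 = 65.8
Weighted total:
  Capstone 79 × 0.2 = 15.8
  Presentations 92 × 0.11 = 10.12
  Studio work 73 × 0.15 = 10.95
  Fieldwork 52 × 0.42 = 21.84
  Homework 65.8 × 0.06 = 3.948
  Quizzes 97 × 0.06 = 5.82
Sum = 68.478
68.478 is ≥ 67.5 and < 87 → Merit

Merit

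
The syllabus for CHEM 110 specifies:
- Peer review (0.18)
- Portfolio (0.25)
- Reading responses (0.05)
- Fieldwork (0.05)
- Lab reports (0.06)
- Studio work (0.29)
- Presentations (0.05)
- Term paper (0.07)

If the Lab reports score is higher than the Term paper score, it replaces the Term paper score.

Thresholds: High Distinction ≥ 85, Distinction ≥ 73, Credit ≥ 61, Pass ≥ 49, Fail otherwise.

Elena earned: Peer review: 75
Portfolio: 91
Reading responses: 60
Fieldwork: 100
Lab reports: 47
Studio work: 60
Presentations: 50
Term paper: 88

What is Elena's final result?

Distinction

Lab reports (47) ≤ Term paper (88), so Term paper stays at 88.
Weighted total:
  Peer review 75 × 0.18 = 13.5
  Portfolio 91 × 0.25 = 22.75
  Reading responses 60 × 0.05 = 3
  Fieldwork 100 × 0.05 = 5
  Lab reports 47 × 0.06 = 2.82
  Studio work 60 × 0.29 = 17.4
  Presentations 50 × 0.05 = 2.5
  Term paper 88 × 0.07 = 6.16
Sum = 73.13
73.13 is ≥ 73 and < 85 → Distinction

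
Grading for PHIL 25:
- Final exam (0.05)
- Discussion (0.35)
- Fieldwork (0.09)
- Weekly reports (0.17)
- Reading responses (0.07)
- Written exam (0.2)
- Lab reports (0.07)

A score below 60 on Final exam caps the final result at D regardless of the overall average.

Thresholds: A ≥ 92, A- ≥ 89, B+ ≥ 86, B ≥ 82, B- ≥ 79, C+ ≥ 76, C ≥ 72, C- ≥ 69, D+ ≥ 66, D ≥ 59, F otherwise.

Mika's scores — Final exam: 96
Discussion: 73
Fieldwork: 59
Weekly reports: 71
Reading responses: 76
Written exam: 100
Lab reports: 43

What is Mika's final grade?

C+

Final exam score 96 ≥ 60: minimum met.
Weighted total:
  Final exam 96 × 0.05 = 4.8
  Discussion 73 × 0.35 = 25.55
  Fieldwork 59 × 0.09 = 5.31
  Weekly reports 71 × 0.17 = 12.07
  Reading responses 76 × 0.07 = 5.32
  Written exam 100 × 0.2 = 20
  Lab reports 43 × 0.07 = 3.01
Sum = 76.06
76.06 is ≥ 76 and < 79 → C+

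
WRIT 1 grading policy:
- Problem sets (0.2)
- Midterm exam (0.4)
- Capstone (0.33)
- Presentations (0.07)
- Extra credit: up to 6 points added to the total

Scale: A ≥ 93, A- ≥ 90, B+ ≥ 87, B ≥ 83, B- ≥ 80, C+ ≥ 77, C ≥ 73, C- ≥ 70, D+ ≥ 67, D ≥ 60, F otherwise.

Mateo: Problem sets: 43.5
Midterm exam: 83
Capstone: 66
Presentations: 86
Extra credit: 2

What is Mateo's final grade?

Weighted total:
  Problem sets 43.5 × 0.2 = 8.7
  Midterm exam 83 × 0.4 = 33.2
  Capstone 66 × 0.33 = 21.78
  Presentations 86 × 0.07 = 6.02
Sum = 69.7
Extra credit: 69.7 + 2 = 71.7
71.7 is ≥ 70 and < 73 → C-

C-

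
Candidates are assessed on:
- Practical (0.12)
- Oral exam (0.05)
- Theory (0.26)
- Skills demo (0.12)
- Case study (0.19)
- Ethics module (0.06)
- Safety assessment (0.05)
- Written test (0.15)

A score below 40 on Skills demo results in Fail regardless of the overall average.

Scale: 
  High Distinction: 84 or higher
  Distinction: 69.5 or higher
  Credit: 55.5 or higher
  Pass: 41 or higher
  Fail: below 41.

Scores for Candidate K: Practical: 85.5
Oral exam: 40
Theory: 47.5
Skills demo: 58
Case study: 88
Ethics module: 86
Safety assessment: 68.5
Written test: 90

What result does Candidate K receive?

Skills demo score 58 ≥ 40: minimum met.
Weighted total:
  Practical 85.5 × 0.12 = 10.26
  Oral exam 40 × 0.05 = 2
  Theory 47.5 × 0.26 = 12.35
  Skills demo 58 × 0.12 = 6.96
  Case study 88 × 0.19 = 16.72
  Ethics module 86 × 0.06 = 5.16
  Safety assessment 68.5 × 0.05 = 3.425
  Written test 90 × 0.15 = 13.5
Sum = 70.375
70.375 is ≥ 69.5 and < 84 → Distinction

Distinction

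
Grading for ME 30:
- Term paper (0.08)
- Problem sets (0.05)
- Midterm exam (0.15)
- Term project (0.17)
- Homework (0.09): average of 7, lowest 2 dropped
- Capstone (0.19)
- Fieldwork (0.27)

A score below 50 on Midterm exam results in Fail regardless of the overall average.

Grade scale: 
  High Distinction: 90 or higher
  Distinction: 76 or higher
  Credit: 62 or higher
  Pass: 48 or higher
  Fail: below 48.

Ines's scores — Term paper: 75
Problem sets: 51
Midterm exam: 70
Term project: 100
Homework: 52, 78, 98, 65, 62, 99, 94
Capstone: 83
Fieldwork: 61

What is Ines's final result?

Homework: drop 52, 62 → average of remaining 5 = 434/5 = 86.8
Midterm exam score 70 ≥ 50: minimum met.
Weighted total:
  Term paper 75 × 0.08 = 6
  Problem sets 51 × 0.05 = 2.55
  Midterm exam 70 × 0.15 = 10.5
  Term project 100 × 0.17 = 17
  Homework 86.8 × 0.09 = 7.812
  Capstone 83 × 0.19 = 15.77
  Fieldwork 61 × 0.27 = 16.47
Sum = 76.102
76.102 is ≥ 76 and < 90 → Distinction

Distinction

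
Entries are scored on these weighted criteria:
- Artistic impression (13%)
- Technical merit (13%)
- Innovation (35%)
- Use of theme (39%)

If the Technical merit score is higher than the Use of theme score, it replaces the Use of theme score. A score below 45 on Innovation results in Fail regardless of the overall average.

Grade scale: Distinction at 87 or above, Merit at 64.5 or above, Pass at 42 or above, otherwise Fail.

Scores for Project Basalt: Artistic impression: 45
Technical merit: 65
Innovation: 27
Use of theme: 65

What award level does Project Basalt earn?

Technical merit (65) ≤ Use of theme (65), so Use of theme stays at 65.
Innovation score 27 < 45: minimum not met.
Weighted total:
  Artistic impression 45 × 0.13 = 5.85
  Technical merit 65 × 0.13 = 8.45
  Innovation 27 × 0.35 = 9.45
  Use of theme 65 × 0.39 = 25.35
Sum = 49.1
Because the Innovation minimum was not met, the result is Fail.

Fail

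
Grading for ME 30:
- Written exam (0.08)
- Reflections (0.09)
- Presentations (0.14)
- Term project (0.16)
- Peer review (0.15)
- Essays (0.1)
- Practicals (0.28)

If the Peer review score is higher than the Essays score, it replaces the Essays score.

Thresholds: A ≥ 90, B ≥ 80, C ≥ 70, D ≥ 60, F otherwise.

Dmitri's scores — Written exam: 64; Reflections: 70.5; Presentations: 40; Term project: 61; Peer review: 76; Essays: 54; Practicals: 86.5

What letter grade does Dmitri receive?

Peer review (76) > Essays (54), so Essays counts as 76.
Weighted total:
  Written exam 64 × 0.08 = 5.12
  Reflections 70.5 × 0.09 = 6.345
  Presentations 40 × 0.14 = 5.6
  Term project 61 × 0.16 = 9.76
  Peer review 76 × 0.15 = 11.4
  Essays 76 × 0.1 = 7.6
  Practicals 86.5 × 0.28 = 24.22
Sum = 70.045
70.045 is ≥ 70 and < 80 → C

C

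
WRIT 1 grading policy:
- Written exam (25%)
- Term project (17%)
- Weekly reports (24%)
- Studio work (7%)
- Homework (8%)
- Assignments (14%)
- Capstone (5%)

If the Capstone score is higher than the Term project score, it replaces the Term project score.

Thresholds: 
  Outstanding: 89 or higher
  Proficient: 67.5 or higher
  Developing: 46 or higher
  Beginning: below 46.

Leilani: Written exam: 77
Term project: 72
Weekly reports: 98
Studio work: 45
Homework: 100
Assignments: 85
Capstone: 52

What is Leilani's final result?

Capstone (52) ≤ Term project (72), so Term project stays at 72.
Weighted total:
  Written exam 77 × 0.25 = 19.25
  Term project 72 × 0.17 = 12.24
  Weekly reports 98 × 0.24 = 23.52
  Studio work 45 × 0.07 = 3.15
  Homework 100 × 0.08 = 8
  Assignments 85 × 0.14 = 11.9
  Capstone 52 × 0.05 = 2.6
Sum = 80.66
80.66 is ≥ 67.5 and < 89 → Proficient

Proficient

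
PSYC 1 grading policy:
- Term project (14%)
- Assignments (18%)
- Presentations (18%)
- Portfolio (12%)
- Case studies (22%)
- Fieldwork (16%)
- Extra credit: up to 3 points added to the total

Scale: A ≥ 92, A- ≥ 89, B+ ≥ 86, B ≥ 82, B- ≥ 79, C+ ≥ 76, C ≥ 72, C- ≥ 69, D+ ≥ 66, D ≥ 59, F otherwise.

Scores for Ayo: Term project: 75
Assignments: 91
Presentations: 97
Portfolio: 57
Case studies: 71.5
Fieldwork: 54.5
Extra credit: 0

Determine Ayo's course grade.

Weighted total:
  Term project 75 × 0.14 = 10.5
  Assignments 91 × 0.18 = 16.38
  Presentations 97 × 0.18 = 17.46
  Portfolio 57 × 0.12 = 6.84
  Case studies 71.5 × 0.22 = 15.73
  Fieldwork 54.5 × 0.16 = 8.72
Sum = 75.63
Extra credit: 75.63 + 0 = 75.63
75.63 is ≥ 72 and < 76 → C

C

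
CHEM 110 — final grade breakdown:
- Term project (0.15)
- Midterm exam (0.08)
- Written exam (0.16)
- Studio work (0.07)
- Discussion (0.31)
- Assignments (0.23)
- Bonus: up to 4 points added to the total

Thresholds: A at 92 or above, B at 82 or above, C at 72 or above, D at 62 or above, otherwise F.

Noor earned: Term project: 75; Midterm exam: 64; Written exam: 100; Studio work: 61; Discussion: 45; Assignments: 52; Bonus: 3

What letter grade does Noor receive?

D

Weighted total:
  Term project 75 × 0.15 = 11.25
  Midterm exam 64 × 0.08 = 5.12
  Written exam 100 × 0.16 = 16
  Studio work 61 × 0.07 = 4.27
  Discussion 45 × 0.31 = 13.95
  Assignments 52 × 0.23 = 11.96
Sum = 62.55
Bonus: 62.55 + 3 = 65.55
65.55 is ≥ 62 and < 72 → D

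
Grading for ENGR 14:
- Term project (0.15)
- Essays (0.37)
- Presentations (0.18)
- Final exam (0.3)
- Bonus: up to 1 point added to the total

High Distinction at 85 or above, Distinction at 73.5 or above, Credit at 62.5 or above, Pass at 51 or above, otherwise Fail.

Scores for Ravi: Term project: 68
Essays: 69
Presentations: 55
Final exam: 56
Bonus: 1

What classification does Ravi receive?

Credit

Weighted total:
  Term project 68 × 0.15 = 10.2
  Essays 69 × 0.37 = 25.53
  Presentations 55 × 0.18 = 9.9
  Final exam 56 × 0.3 = 16.8
Sum = 62.43
Bonus: 62.43 + 1 = 63.43
63.43 is ≥ 62.5 and < 73.5 → Credit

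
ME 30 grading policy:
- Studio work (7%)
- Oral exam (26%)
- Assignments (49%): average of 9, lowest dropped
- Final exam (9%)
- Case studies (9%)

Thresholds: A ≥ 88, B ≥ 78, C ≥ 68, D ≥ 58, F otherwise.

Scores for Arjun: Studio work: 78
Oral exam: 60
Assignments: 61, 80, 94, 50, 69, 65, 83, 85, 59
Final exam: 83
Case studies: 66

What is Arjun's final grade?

Assignments: drop 50 → average of remaining 8 = 596/8 = 74.5
Weighted total:
  Studio work 78 × 0.07 = 5.46
  Oral exam 60 × 0.26 = 15.6
  Assignments 74.5 × 0.49 = 36.505
  Final exam 83 × 0.09 = 7.47
  Case studies 66 × 0.09 = 5.94
Sum = 70.975
70.975 is ≥ 68 and < 78 → C

C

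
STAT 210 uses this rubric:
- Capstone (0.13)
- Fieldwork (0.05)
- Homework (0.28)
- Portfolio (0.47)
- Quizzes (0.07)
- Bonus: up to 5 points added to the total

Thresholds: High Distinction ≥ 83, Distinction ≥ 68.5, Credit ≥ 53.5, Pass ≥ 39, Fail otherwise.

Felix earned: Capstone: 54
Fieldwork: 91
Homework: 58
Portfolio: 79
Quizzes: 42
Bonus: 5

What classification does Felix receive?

Weighted total:
  Capstone 54 × 0.13 = 7.02
  Fieldwork 91 × 0.05 = 4.55
  Homework 58 × 0.28 = 16.24
  Portfolio 79 × 0.47 = 37.13
  Quizzes 42 × 0.07 = 2.94
Sum = 67.88
Bonus: 67.88 + 5 = 72.88
72.88 is ≥ 68.5 and < 83 → Distinction

Distinction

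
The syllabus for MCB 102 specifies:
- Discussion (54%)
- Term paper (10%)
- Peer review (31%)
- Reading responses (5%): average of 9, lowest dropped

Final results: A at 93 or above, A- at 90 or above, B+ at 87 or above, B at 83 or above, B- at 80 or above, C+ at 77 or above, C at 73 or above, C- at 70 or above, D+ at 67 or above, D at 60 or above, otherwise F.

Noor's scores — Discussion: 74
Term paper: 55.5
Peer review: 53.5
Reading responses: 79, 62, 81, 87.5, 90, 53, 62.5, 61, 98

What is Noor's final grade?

Reading responses: drop 53 → average of remaining 8 = 621/8 = 77.625
Weighted total:
  Discussion 74 × 0.54 = 39.96
  Term paper 55.5 × 0.1 = 5.55
  Peer review 53.5 × 0.31 = 16.585
  Reading responses 77.625 × 0.05 = 3.88125
Sum = 65.97625
65.97625 is ≥ 60 and < 67 → D

D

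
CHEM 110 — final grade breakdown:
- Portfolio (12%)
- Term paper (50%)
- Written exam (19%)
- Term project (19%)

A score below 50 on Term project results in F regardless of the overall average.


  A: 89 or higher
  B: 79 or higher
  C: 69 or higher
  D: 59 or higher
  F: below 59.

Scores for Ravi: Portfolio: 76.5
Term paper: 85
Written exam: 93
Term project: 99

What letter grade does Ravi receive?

Term project score 99 ≥ 50: minimum met.
Weighted total:
  Portfolio 76.5 × 0.12 = 9.18
  Term paper 85 × 0.5 = 42.5
  Written exam 93 × 0.19 = 17.67
  Term project 99 × 0.19 = 18.81
Sum = 88.16
88.16 is ≥ 79 and < 89 → B

B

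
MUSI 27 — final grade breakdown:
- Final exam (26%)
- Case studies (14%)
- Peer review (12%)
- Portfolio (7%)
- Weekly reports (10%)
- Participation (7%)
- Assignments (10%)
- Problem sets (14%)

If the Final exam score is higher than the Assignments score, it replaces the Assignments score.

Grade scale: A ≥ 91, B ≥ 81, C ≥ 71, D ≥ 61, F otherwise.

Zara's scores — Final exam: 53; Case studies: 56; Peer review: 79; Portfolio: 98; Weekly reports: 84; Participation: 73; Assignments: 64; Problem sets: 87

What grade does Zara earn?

Final exam (53) ≤ Assignments (64), so Assignments stays at 64.
Weighted total:
  Final exam 53 × 0.26 = 13.78
  Case studies 56 × 0.14 = 7.84
  Peer review 79 × 0.12 = 9.48
  Portfolio 98 × 0.07 = 6.86
  Weekly reports 84 × 0.1 = 8.4
  Participation 73 × 0.07 = 5.11
  Assignments 64 × 0.1 = 6.4
  Problem sets 87 × 0.14 = 12.18
Sum = 70.05
70.05 is ≥ 61 and < 71 → D

D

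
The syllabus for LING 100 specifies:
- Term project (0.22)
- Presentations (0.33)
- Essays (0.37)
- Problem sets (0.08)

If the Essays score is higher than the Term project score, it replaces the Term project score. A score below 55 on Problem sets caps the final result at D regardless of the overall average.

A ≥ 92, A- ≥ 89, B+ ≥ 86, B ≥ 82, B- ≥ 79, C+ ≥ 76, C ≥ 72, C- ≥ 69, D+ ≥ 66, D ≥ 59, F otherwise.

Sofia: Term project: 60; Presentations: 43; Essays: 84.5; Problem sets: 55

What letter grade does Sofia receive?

D+

Essays (84.5) > Term project (60), so Term project counts as 84.5.
Problem sets score 55 ≥ 55: minimum met.
Weighted total:
  Term project 84.5 × 0.22 = 18.59
  Presentations 43 × 0.33 = 14.19
  Essays 84.5 × 0.37 = 31.265
  Problem sets 55 × 0.08 = 4.4
Sum = 68.445
68.445 is ≥ 66 and < 69 → D+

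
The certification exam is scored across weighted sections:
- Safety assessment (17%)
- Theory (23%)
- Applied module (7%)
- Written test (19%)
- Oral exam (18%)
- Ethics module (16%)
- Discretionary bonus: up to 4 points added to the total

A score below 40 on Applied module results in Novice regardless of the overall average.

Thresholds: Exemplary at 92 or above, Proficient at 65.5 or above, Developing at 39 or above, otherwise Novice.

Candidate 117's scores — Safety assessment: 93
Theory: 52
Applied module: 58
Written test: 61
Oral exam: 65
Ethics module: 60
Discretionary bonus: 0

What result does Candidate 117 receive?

Applied module score 58 ≥ 40: minimum met.
Weighted total:
  Safety assessment 93 × 0.17 = 15.81
  Theory 52 × 0.23 = 11.96
  Applied module 58 × 0.07 = 4.06
  Written test 61 × 0.19 = 11.59
  Oral exam 65 × 0.18 = 11.7
  Ethics module 60 × 0.16 = 9.6
Sum = 64.72
Discretionary bonus: 64.72 + 0 = 64.72
64.72 is ≥ 39 and < 65.5 → Developing

Developing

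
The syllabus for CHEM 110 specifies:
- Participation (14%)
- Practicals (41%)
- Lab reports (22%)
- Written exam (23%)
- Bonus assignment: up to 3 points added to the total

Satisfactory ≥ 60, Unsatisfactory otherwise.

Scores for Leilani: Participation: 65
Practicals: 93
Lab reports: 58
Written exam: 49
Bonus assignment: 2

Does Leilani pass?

Satisfactory

Weighted total:
  Participation 65 × 0.14 = 9.1
  Practicals 93 × 0.41 = 38.13
  Lab reports 58 × 0.22 = 12.76
  Written exam 49 × 0.23 = 11.27
Sum = 71.26
Bonus assignment: 71.26 + 2 = 73.26
73.26 ≥ 60 → Satisfactory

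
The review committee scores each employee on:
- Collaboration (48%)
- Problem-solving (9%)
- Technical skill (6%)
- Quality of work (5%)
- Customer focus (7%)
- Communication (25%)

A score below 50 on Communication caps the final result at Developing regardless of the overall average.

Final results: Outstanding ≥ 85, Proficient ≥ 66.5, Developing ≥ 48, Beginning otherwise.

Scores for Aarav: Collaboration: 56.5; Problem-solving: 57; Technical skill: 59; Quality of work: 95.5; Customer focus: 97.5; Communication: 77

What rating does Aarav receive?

Proficient

Communication score 77 ≥ 50: minimum met.
Weighted total:
  Collaboration 56.5 × 0.48 = 27.12
  Problem-solving 57 × 0.09 = 5.13
  Technical skill 59 × 0.06 = 3.54
  Quality of work 95.5 × 0.05 = 4.775
  Customer focus 97.5 × 0.07 = 6.825
  Communication 77 × 0.25 = 19.25
Sum = 66.64
66.64 is ≥ 66.5 and < 85 → Proficient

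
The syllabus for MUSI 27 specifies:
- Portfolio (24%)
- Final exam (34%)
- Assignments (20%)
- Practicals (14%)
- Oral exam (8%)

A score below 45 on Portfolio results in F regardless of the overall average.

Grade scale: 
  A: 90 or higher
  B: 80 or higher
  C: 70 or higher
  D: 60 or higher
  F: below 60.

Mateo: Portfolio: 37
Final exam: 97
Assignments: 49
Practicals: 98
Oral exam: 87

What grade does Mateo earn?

F

Portfolio score 37 < 45: minimum not met.
Weighted total:
  Portfolio 37 × 0.24 = 8.88
  Final exam 97 × 0.34 = 32.98
  Assignments 49 × 0.2 = 9.8
  Practicals 98 × 0.14 = 13.72
  Oral exam 87 × 0.08 = 6.96
Sum = 72.34
Because the Portfolio minimum was not met, the result is F.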